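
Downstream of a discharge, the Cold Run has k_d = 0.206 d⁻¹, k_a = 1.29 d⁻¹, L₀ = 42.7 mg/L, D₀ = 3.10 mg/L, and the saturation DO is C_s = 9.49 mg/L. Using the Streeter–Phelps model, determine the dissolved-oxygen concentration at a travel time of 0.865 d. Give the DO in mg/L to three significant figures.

DO ≈ 4.34 mg/L

k_d L₀/(k_a−k_d) = 0.206×42.7/(1.29−0.206) = 8.796/1.084 = 8.115 mg/L.
e^(−k_d t) = e^(−0.206×0.8650) = 0.8368; e^(−k_a t) = e^(−1.29×0.8650) = 0.3276.
D = 8.115 × (0.8368 − 0.3276) + 3.10 × 0.3276 = 4.132 + 1.016 = 5.147 mg/L.
DO = C_s − D = 9.49 − 5.147 = 4.343 mg/L.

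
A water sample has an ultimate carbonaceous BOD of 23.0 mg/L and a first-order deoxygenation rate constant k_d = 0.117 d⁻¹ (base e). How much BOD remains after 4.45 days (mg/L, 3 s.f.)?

L ≈ 13.7 mg/L

L_t = L₀ e^(−k_d t) = 23.0 × e^(−0.117×4.45) = 23.0 × 0.5941 = 13.67 mg/L.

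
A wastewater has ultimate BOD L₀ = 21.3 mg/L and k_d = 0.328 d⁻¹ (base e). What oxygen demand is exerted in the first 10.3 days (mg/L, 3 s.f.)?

y_t = L₀(1 − e^(−k_d t)) = 21.3 × (1 − e^(−0.328×10.3))
= 21.3 × (1 − 0.03410) = 21.3 × 0.9659 = 20.57 mg/L.

y ≈ 20.6 mg/L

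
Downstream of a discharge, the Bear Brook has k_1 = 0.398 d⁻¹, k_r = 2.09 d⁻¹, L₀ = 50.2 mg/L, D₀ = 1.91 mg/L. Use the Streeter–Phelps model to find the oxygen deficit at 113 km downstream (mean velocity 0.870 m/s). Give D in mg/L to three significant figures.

D ≈ 6.06 mg/L

Travel time t = x/v = 113 km / (0.870 m/s) = 113000 m / 0.870 m/s = 129900 s = 1.503 d.
k_1 L₀/(k_r−k_1) = 0.398×50.2/(2.09−0.398) = 19.98/1.692 = 11.81 mg/L.
e^(−k_1 t) = e^(−0.398×1.503) = 0.5497; e^(−k_r t) = e^(−2.09×1.503) = 0.04320.
D = 11.81 × (0.5497 − 0.04320) + 1.91 × 0.04320 = 5.981 + 0.08251 = 6.064 mg/L.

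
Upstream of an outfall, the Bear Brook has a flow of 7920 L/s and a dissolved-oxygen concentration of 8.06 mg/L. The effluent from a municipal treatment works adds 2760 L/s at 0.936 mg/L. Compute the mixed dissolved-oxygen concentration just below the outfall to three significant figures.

6.22 mg/L

Flow-weighted mixing: C = (Q_r C_r + Q_w C_w)/(Q_r + Q_w)
= (7920×8.06 + 2760×0.936)/(7920 + 2760) = 66420/10680 = 6.219 mg/L.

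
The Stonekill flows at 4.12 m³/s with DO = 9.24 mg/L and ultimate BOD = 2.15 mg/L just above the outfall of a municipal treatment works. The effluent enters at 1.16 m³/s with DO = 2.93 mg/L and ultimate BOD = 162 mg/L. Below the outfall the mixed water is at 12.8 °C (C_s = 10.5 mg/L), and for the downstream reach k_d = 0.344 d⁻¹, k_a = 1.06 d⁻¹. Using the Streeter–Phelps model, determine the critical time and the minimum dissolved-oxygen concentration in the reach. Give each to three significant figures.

Mixed DO = (4.12×9.24 + 1.16×2.93)/(4.12+1.16) = 41.47/5.280 = 7.854 mg/L.
Mixed L₀ = (4.12×2.15 + 1.16×162)/(5.280) = 196.8/5.280 = 37.27 mg/L.
Initial deficit D₀ = C_s − DO₀ = 10.5 − 7.854 = 2.646 mg/L.
t_c = (1/0.7160) ln[(1.06/0.344)(1 − 2.646×0.7160/(0.344×37.27))] = 1.397 × ln(2.626) = 1.348 d.
D_c = (0.344/1.06) × 37.27 × e^(−0.344×1.348) = 0.3245 × 37.27 × 0.6289 = 7.606 mg/L.
Minimum DO = 10.5 − 7.606 = 2.894 mg/L.

t_c ≈ 1.35 d; minimum DO ≈ 2.89 mg/L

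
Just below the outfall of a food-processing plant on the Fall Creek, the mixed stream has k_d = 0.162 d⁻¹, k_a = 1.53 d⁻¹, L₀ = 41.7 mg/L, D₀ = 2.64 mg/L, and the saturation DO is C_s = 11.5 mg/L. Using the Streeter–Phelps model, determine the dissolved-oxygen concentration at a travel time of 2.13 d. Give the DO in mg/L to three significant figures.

k_d L₀/(k_a−k_d) = 0.162×41.7/(1.53−0.162) = 6.755/1.368 = 4.938 mg/L.
e^(−k_d t) = e^(−0.162×2.130) = 0.7082; e^(−k_a t) = e^(−1.53×2.130) = 0.03843.
D = 4.938 × (0.7082 − 0.03843) + 2.64 × 0.03843 = 3.307 + 0.1015 = 3.409 mg/L.
DO = C_s − D = 11.5 − 3.409 = 8.091 mg/L.

DO ≈ 8.09 mg/L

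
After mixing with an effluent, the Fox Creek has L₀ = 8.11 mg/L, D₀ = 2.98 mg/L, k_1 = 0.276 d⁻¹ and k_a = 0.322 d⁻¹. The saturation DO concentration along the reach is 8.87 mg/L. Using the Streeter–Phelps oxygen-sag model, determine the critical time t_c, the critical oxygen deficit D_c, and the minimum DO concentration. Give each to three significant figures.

With k_a/k_1 = 1.167 and 1 − D₀(k_a−k_1)/(k_1 L₀) = 0.9388,
t_c = ln(1.167 × 0.9388) / (0.322 − 0.276) = ln(1.095) / 0.04600 = 0.09095/0.04600 = 1.977 d.
L(t_c) = L₀ e^(−k_1 t_c) = 8.11 × 0.5794 = 4.699 mg/L, and at the critical point k_a D_c = k_1 L, so D_c = (0.276/0.322) × 4.699 = 4.028 mg/L.
Minimum DO = C_s − D_c = 8.87 − 4.028 = 4.842 mg/L.

t_c ≈ 1.98 d; D_c ≈ 4.03 mg/L; min DO ≈ 4.84 mg/L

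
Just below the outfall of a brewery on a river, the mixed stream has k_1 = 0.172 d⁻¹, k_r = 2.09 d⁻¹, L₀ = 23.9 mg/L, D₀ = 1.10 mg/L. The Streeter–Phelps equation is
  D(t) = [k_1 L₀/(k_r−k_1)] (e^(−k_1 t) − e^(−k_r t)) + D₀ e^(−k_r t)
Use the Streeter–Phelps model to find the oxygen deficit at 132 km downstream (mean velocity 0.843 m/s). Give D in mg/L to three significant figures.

Travel time t = x/v = 132 km / (0.843 m/s) = 132000 m / 0.843 m/s = 156600 s = 1.812 d.
k_1 L₀/(k_r−k_1) = 0.172×23.9/(2.09−0.172) = 4.111/1.918 = 2.143 mg/L.
e^(−k_1 t) = e^(−0.172×1.812) = 0.7322; e^(−k_r t) = e^(−2.09×1.812) = 0.02265.
D = 2.143 × (0.7322 − 0.02265) + 1.10 × 0.02265 = 1.521 + 0.02491 = 1.546 mg/L.

D ≈ 1.55 mg/L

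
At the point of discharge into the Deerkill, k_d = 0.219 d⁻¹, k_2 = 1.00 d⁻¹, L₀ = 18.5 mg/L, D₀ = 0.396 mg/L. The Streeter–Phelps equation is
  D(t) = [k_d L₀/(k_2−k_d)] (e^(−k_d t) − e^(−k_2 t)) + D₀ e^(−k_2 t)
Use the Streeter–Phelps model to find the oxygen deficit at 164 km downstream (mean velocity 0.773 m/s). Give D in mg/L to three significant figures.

D ≈ 2.62 mg/L

Travel time t = x/v = 164 km / (0.773 m/s) = 164000 m / 0.773 m/s = 212200 s = 2.456 d.
k_d L₀/(k_2−k_d) = 0.219×18.5/(1.00−0.219) = 4.051/0.7810 = 5.188 mg/L.
e^(−k_d t) = e^(−0.219×2.456) = 0.5841; e^(−k_2 t) = e^(−1.00×2.456) = 0.08582.
D = 5.188 × (0.5841 − 0.08582) + 0.396 × 0.08582 = 2.585 + 0.03398 = 2.619 mg/L.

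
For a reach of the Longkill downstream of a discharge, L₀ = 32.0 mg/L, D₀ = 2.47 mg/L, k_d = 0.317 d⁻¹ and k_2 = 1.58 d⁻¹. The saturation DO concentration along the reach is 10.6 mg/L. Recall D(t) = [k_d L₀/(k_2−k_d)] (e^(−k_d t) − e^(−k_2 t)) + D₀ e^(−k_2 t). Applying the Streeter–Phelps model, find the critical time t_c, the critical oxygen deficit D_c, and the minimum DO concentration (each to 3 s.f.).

At the critical point dD/dt = 0, so k_d L₀ e^(−k_d t) = k_2 D. Substituting D(t) from the Streeter–Phelps equation and solving for t gives
t_c = ln[(k_2/k_d)(1 − D₀(k_2−k_d)/(k_d L₀))] / (k_2−k_d).
Here k_2−k_d = 1.263 d⁻¹ and 1 − D₀(k_2−k_d)/(k_d L₀) = 1 − 2.47×1.263/(0.317×32.0) = 0.6925, so
t_c = ln(4.984 × 0.6925) / 1.263 = 1.239 / 1.263 = 0.9808 d.
D_c = (k_d/k_2) L₀ e^(−k_d t_c) = (0.317/1.58) × 32.0 × e^(−0.317×0.9808) = 0.2006 × 32.0 × 0.7328 = 4.705 mg/L.
Minimum DO = C_s − D_c = 10.6 − 4.705 = 5.895 mg/L.

t_c ≈ 0.981 d; D_c ≈ 4.70 mg/L; min DO ≈ 5.90 mg/L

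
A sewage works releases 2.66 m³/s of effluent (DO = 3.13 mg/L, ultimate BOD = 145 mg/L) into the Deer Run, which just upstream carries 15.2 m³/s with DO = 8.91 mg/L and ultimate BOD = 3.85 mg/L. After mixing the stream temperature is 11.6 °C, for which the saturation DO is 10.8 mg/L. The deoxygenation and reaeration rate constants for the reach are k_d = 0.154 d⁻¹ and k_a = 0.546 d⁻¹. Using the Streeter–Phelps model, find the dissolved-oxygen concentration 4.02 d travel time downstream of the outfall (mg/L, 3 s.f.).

DO ≈ 6.32 mg/L

Mixed DO = (15.2×8.91 + 2.66×3.13)/(15.2+2.66) = 143.8/17.86 = 8.049 mg/L.
Mixed L₀ = (15.2×3.85 + 2.66×145)/(17.86) = 444.2/17.86 = 24.87 mg/L.
Initial deficit D₀ = C_s − DO₀ = 10.8 − 8.049 = 2.751 mg/L.
D(4.02) = [0.154×24.87/(0.546−0.154)](e^(−0.154×4.02) − e^(−0.546×4.02)) + 2.751 e^(−0.546×4.02)
= 9.771 × (0.5384 − 0.1114) + 2.751 × 0.1114 = 4.479 mg/L.
DO = 10.8 − 4.479 = 6.321 mg/L.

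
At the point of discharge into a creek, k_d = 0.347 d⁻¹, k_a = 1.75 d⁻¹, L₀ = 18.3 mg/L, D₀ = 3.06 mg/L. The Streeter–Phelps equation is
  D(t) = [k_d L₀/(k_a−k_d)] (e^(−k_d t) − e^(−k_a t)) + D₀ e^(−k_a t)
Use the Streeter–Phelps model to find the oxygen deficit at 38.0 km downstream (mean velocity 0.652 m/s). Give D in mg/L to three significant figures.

D ≈ 3.13 mg/L

Travel time t = x/v = 38.0 km / (0.652 m/s) = 38000 m / 0.652 m/s = 58280 s = 0.6746 d.
k_d L₀/(k_a−k_d) = 0.347×18.3/(1.75−0.347) = 6.350/1.403 = 4.526 mg/L.
e^(−k_d t) = e^(−0.347×0.6746) = 0.7913; e^(−k_a t) = e^(−1.75×0.6746) = 0.3071.
D = 4.526 × (0.7913 − 0.3071) + 3.06 × 0.3071 = 2.191 + 0.9398 = 3.131 mg/L.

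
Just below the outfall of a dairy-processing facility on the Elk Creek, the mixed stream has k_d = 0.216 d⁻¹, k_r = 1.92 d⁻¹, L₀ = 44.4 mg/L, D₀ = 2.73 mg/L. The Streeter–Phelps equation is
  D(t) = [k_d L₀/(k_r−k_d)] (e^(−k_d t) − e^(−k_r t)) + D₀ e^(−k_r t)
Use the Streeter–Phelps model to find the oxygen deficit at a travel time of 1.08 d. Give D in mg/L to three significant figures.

k_d L₀/(k_r−k_d) = 0.216×44.4/(1.92−0.216) = 9.590/1.704 = 5.628 mg/L.
e^(−k_d t) = e^(−0.216×1.080) = 0.7919; e^(−k_r t) = e^(−1.92×1.080) = 0.1257.
D = 5.628 × (0.7919 − 0.1257) + 2.73 × 0.1257 = 3.749 + 0.3432 = 4.093 mg/L.

D ≈ 4.09 mg/L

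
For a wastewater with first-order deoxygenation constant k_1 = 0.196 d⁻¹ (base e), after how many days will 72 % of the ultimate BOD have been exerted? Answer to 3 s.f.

t ≈ 6.49 d

y/L₀ = 1 − e^(−k_1 t) = 0.72 ⇒ e^(−k_1 t) = 0.280
t = −ln(0.280) / 0.196 = 1.273 / 0.196 = 6.495 d.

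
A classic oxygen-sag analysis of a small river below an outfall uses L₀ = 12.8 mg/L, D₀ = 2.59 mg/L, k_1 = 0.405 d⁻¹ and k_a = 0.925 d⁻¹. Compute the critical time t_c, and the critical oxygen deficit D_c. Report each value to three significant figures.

At the critical point dD/dt = 0, so k_1 L₀ e^(−k_1 t) = k_a D. Substituting D(t) from the Streeter–Phelps equation and solving for t gives
t_c = ln[(k_a/k_1)(1 − D₀(k_a−k_1)/(k_1 L₀))] / (k_a−k_1).
Here k_a−k_1 = 0.5200 d⁻¹ and 1 − D₀(k_a−k_1)/(k_1 L₀) = 1 − 2.59×0.5200/(0.405×12.8) = 0.7402, so
t_c = ln(2.284 × 0.7402) / 0.5200 = 0.5251 / 0.5200 = 1.010 d.
D_c = (k_1/k_a) L₀ e^(−k_1 t_c) = (0.405/0.925) × 12.8 × e^(−0.405×1.010) = 0.4378 × 12.8 × 0.6643 = 3.723 mg/L.

t_c ≈ 1.01 d; D_c ≈ 3.72 mg/L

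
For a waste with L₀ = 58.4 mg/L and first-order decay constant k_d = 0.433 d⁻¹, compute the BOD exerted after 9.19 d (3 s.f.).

y ≈ 57.3 mg/L

y_t = L₀(1 − e^(−k_d t)) = 58.4 × (1 − e^(−0.433×9.19))
= 58.4 × (1 − 0.01870) = 58.4 × 0.9813 = 57.31 mg/L.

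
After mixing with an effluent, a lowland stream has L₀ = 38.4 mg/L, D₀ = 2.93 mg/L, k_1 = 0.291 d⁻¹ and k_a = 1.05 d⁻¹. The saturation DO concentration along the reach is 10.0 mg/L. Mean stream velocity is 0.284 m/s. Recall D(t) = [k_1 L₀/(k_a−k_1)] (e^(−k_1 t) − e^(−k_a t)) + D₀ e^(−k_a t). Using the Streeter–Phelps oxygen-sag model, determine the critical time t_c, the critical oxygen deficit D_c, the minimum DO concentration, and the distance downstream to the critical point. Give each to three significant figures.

t_c ≈ 1.40 d; D_c ≈ 7.08 mg/L; min DO ≈ 2.92 mg/L; x_c ≈ 34.3 km

t_c = [1/(k_a−k_1)] ln[(k_a/k_1)(1 − D₀(k_a−k_1)/(k_1 L₀))]
= [1/(1.05−0.291)] ln[(1.05/0.291)(1 − 2.93×0.7590/(0.291×38.4))]
= (1/0.7590) ln[3.608 × 0.8010] = 1.318 × ln(2.890) = 1.318 × 1.061 = 1.398 d.
L(t_c) = L₀ e^(−k_1 t_c) = 38.4 × 0.6657 = 25.56 mg/L, and at the critical point k_a D_c = k_1 L, so D_c = (0.291/1.05) × 25.56 = 7.085 mg/L.
Minimum DO = C_s − D_c = 10.0 − 7.085 = 2.915 mg/L.
x_c = v t_c = 0.284 m/s × 1.398 d × 86400 s/d = 34310 m ≈ 34.3 km.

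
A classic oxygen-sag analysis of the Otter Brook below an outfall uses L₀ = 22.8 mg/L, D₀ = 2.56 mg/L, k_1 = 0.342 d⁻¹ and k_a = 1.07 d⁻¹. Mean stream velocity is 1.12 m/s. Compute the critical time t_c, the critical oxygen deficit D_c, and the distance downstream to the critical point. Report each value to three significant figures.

With k_a/k_1 = 3.129 and 1 − D₀(k_a−k_1)/(k_1 L₀) = 0.7610,
t_c = ln(3.129 × 0.7610) / (1.07 − 0.342) = ln(2.381) / 0.7280 = 0.8675/0.7280 = 1.192 d.
L(t_c) = L₀ e^(−k_1 t_c) = 22.8 × 0.6653 = 15.17 mg/L, and at the critical point k_a D_c = k_1 L, so D_c = (0.342/1.07) × 15.17 = 4.848 mg/L.
x_c = v t_c = 1.12 m/s × 1.192 d × 86400 s/d = 115300 m ≈ 115 km.

t_c ≈ 1.19 d; D_c ≈ 4.85 mg/L; x_c ≈ 115 km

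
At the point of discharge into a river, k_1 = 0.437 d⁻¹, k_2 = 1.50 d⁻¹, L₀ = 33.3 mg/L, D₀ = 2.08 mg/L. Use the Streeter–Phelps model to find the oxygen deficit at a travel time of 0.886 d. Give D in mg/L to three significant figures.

D ≈ 6.22 mg/L

k_1 L₀/(k_2−k_1) = 0.437×33.3/(1.50−0.437) = 14.55/1.063 = 13.69 mg/L.
e^(−k_1 t) = e^(−0.437×0.8860) = 0.6790; e^(−k_2 t) = e^(−1.50×0.8860) = 0.2647.
D = 13.69 × (0.6790 − 0.2647) + 2.08 × 0.2647 = 5.671 + 0.5507 = 6.221 mg/L.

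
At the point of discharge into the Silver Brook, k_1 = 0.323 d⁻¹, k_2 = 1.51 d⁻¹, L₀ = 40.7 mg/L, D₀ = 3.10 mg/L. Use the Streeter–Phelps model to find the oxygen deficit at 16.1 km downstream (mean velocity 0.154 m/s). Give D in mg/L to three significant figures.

D ≈ 6.21 mg/L

Travel time t = x/v = 16.1 km / (0.154 m/s) = 16100 m / 0.154 m/s = 104500 s = 1.210 d.
k_1 L₀/(k_2−k_1) = 0.323×40.7/(1.51−0.323) = 13.15/1.187 = 11.08 mg/L.
e^(−k_1 t) = e^(−0.323×1.210) = 0.6765; e^(−k_2 t) = e^(−1.51×1.210) = 0.1609.
D = 11.08 × (0.6765 − 0.1609) + 3.10 × 0.1609 = 5.710 + 0.4987 = 6.209 mg/L.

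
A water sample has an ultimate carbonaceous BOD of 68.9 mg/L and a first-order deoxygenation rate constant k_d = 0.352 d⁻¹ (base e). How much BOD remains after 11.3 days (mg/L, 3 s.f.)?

L ≈ 1.29 mg/L

L_t = L₀ e^(−k_d t) = 68.9 × e^(−0.352×11.3) = 68.9 × 0.01873 = 1.291 mg/L.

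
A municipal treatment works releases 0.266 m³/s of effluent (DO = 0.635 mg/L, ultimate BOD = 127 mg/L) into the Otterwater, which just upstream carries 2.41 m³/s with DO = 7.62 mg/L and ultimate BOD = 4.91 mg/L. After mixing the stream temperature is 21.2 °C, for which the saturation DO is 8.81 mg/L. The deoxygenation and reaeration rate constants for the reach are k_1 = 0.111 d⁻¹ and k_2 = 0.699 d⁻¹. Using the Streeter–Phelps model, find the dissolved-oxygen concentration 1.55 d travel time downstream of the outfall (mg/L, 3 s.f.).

Mixed DO = (2.41×7.62 + 0.266×0.635)/(2.41+0.266) = 18.53/2.676 = 6.926 mg/L.
Mixed L₀ = (2.41×4.91 + 0.266×127)/(2.676) = 45.62/2.676 = 17.05 mg/L.
Initial deficit D₀ = C_s − DO₀ = 8.81 − 6.926 = 1.884 mg/L.
D(1.55) = [0.111×17.05/(0.699−0.111)](e^(−0.111×1.55) − e^(−0.699×1.55)) + 1.884 e^(−0.699×1.55)
= 3.218 × (0.8419 − 0.3384) + 1.884 × 0.3384 = 2.258 mg/L.
DO = 8.81 − 2.258 = 6.552 mg/L.

DO ≈ 6.55 mg/L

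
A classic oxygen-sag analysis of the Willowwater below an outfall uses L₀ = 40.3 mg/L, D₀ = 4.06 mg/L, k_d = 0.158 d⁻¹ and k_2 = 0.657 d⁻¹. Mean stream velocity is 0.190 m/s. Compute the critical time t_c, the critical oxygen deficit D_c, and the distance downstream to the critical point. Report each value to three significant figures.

With k_2/k_d = 4.158 and 1 − D₀(k_2−k_d)/(k_d L₀) = 0.6818,
t_c = ln(4.158 × 0.6818) / (0.657 − 0.158) = ln(2.835) / 0.4990 = 1.042/0.4990 = 2.088 d.
L(t_c) = L₀ e^(−k_d t_c) = 40.3 × 0.7189 = 28.97 mg/L, and at the critical point k_2 D_c = k_d L, so D_c = (0.158/0.657) × 28.97 = 6.968 mg/L.
x_c = v t_c = 0.190 m/s × 2.088 d × 86400 s/d = 34280 m ≈ 34.3 km.

t_c ≈ 2.09 d; D_c ≈ 6.97 mg/L; x_c ≈ 34.3 km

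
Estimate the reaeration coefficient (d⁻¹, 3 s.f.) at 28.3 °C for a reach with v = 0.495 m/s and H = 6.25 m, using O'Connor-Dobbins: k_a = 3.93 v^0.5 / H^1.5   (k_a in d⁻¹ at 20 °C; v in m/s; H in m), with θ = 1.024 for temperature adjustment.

k_a(20) = 3.93 × 0.495^0.5 / 6.25^1.5 = 3.93 × 0.7036 / 15.62 = 0.1770 d⁻¹.
k_a(28.3) = 0.1770 × 1.024^(28.3−20) = 0.1770 × 1.218 = 0.2155 d⁻¹.

k_a ≈ 0.215 d⁻¹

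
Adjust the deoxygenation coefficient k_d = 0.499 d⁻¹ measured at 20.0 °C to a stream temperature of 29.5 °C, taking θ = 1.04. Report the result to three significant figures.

k_d ≈ 0.724 d⁻¹

k_d(T₂) = k_d(T₁) · θ^(T₂−T₁) = 0.499 × 1.04^(29.5−20.0)
= 0.499 × 1.04^9.50 = 0.499 × 1.451 = 0.7243 d⁻¹.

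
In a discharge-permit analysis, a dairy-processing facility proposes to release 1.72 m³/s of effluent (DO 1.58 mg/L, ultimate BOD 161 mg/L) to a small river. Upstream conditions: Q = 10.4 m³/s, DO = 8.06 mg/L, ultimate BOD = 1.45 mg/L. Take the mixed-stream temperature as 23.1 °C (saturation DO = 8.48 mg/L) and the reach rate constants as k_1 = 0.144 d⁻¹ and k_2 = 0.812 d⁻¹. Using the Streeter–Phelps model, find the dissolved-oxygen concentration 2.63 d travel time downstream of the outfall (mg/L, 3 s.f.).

DO ≈ 5.38 mg/L

Mixed DO = (10.4×8.06 + 1.72×1.58)/(10.4+1.72) = 86.54/12.12 = 7.140 mg/L.
Mixed L₀ = (10.4×1.45 + 1.72×161)/(12.12) = 292.0/12.12 = 24.09 mg/L.
Initial deficit D₀ = C_s − DO₀ = 8.48 − 7.140 = 1.340 mg/L.
D(2.63) = [0.144×24.09/(0.812−0.144)](e^(−0.144×2.63) − e^(−0.812×2.63)) + 1.340 e^(−0.812×2.63)
= 5.194 × (0.6847 − 0.1182) + 1.340 × 0.1182 = 3.101 mg/L.
DO = 8.48 − 3.101 = 5.379 mg/L.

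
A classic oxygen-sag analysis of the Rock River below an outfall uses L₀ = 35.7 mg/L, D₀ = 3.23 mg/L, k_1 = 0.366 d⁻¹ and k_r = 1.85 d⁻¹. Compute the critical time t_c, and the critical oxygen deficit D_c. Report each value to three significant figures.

t_c = [1/(k_r−k_1)] ln[(k_r/k_1)(1 − D₀(k_r−k_1)/(k_1 L₀))]
= [1/(1.85−0.366)] ln[(1.85/0.366)(1 − 3.23×1.484/(0.366×35.7))]
= (1/1.484) ln[5.055 × 0.6332] = 0.6739 × ln(3.200) = 0.6739 × 1.163 = 0.7839 d.
D_c = (k_1/k_r) L₀ e^(−k_1 t_c) = (0.366/1.85) × 35.7 × e^(−0.366×0.7839) = 0.1978 × 35.7 × 0.7506 = 5.301 mg/L.

t_c ≈ 0.784 d; D_c ≈ 5.30 mg/L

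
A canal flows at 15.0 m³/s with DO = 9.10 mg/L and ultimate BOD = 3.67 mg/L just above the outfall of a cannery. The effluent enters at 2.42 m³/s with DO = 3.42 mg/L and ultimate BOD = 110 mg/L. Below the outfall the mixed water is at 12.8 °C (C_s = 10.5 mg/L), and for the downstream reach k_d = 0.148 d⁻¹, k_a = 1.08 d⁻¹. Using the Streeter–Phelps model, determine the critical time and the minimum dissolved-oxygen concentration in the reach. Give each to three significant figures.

Mixed DO = (15.0×9.10 + 2.42×3.42)/(15.0+2.42) = 144.8/17.42 = 8.311 mg/L.
Mixed L₀ = (15.0×3.67 + 2.42×110)/(17.42) = 321.2/17.42 = 18.44 mg/L.
Initial deficit D₀ = C_s − DO₀ = 10.5 − 8.311 = 2.189 mg/L.
t_c = (1/0.9320) ln[(1.08/0.148)(1 − 2.189×0.9320/(0.148×18.44))] = 1.073 × ln(1.842) = 0.6557 d.
D_c = (0.148/1.08) × 18.44 × e^(−0.148×0.6557) = 0.1370 × 18.44 × 0.9075 = 2.293 mg/L.
Minimum DO = 10.5 − 2.293 = 8.207 mg/L.

t_c ≈ 0.656 d; minimum DO ≈ 8.21 mg/L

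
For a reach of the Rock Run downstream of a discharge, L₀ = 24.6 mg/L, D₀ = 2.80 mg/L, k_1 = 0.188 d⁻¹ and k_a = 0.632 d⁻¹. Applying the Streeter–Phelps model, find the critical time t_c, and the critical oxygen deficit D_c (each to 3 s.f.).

t_c ≈ 2.03 d; D_c ≈ 5.00 mg/L

t_c = [1/(k_a−k_1)] ln[(k_a/k_1)(1 − D₀(k_a−k_1)/(k_1 L₀))]
= [1/(0.632−0.188)] ln[(0.632/0.188)(1 − 2.80×0.4440/(0.188×24.6))]
= (1/0.4440) ln[3.362 × 0.7312] = 2.252 × ln(2.458) = 2.252 × 0.8994 = 2.026 d.
L(t_c) = L₀ e^(−k_1 t_c) = 24.6 × 0.6833 = 16.81 mg/L, and at the critical point k_a D_c = k_1 L, so D_c = (0.188/0.632) × 16.81 = 5.000 mg/L.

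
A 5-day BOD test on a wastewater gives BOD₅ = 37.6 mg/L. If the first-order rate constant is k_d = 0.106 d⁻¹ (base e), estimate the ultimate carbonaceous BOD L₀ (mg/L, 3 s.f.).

L₀ ≈ 91.4 mg/L

BOD₅ = L₀(1 − e^(−5k_d)) ⇒ L₀ = BOD₅ / (1 − e^(−5×0.106))
= 37.6 / (1 − 0.5886) = 37.6 / 0.4114 = 91.40 mg/L.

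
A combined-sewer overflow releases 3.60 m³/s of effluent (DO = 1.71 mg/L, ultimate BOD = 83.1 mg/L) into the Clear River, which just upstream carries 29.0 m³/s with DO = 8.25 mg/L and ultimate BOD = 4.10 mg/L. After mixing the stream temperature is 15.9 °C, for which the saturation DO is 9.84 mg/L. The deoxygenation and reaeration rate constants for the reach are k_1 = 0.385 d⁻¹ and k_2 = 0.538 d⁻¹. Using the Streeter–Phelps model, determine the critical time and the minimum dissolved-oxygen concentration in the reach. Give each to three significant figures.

Mixed DO = (29.0×8.25 + 3.60×1.71)/(29.0+3.60) = 245.4/32.60 = 7.528 mg/L.
Mixed L₀ = (29.0×4.10 + 3.60×83.1)/(32.60) = 418.1/32.60 = 12.82 mg/L.
Initial deficit D₀ = C_s − DO₀ = 9.84 − 7.528 = 2.312 mg/L.
t_c = (1/0.1530) ln[(0.538/0.385)(1 − 2.312×0.1530/(0.385×12.82))] = 6.536 × ln(1.297) = 1.701 d.
D_c = (0.385/0.538) × 12.82 × e^(−0.385×1.701) = 0.7156 × 12.82 × 0.5195 = 4.767 mg/L.
Minimum DO = 9.84 − 4.767 = 5.073 mg/L.

t_c ≈ 1.70 d; minimum DO ≈ 5.07 mg/L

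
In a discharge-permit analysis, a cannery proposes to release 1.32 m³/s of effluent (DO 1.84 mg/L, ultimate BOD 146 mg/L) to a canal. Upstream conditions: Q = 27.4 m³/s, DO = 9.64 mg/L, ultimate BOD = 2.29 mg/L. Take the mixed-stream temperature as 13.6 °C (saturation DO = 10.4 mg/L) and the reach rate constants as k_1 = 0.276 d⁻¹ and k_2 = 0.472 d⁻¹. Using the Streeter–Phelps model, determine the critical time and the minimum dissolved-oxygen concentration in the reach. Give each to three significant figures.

t_c ≈ 2.26 d; minimum DO ≈ 7.61 mg/L

Mixed DO = (27.4×9.64 + 1.32×1.84)/(27.4+1.32) = 266.6/28.72 = 9.282 mg/L.
Mixed L₀ = (27.4×2.29 + 1.32×146)/(28.72) = 255.5/28.72 = 8.895 mg/L.
Initial deficit D₀ = C_s − DO₀ = 10.4 − 9.282 = 1.118 mg/L.
t_c = (1/0.1960) ln[(0.472/0.276)(1 − 1.118×0.1960/(0.276×8.895))] = 5.102 × ln(1.557) = 2.260 d.
D_c = (0.276/0.472) × 8.895 × e^(−0.276×2.260) = 0.5847 × 8.895 × 0.5359 = 2.787 mg/L.
Minimum DO = 10.4 − 2.787 = 7.613 mg/L.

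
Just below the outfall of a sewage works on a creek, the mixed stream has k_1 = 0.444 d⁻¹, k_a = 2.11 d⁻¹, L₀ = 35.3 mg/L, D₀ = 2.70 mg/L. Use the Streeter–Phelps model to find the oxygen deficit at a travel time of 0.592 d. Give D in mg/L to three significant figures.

D ≈ 5.31 mg/L

k_1 L₀/(k_a−k_1) = 0.444×35.3/(2.11−0.444) = 15.67/1.666 = 9.408 mg/L.
e^(−k_1 t) = e^(−0.444×0.5920) = 0.7689; e^(−k_a t) = e^(−2.11×0.5920) = 0.2868.
D = 9.408 × (0.7689 − 0.2868) + 2.70 × 0.2868 = 4.535 + 0.7742 = 5.310 mg/L.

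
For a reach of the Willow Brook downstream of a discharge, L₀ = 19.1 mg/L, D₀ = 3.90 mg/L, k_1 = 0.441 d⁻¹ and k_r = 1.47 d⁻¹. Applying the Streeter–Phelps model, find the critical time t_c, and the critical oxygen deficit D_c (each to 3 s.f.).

t_c ≈ 0.541 d; D_c ≈ 4.51 mg/L

t_c = [1/(k_r−k_1)] ln[(k_r/k_1)(1 − D₀(k_r−k_1)/(k_1 L₀))]
= [1/(1.47−0.441)] ln[(1.47/0.441)(1 − 3.90×1.029/(0.441×19.1))]
= (1/1.029) ln[3.333 × 0.5236] = 0.9718 × ln(1.745) = 0.9718 × 0.5569 = 0.5412 d.
D_c = (k_1/k_r) L₀ e^(−k_1 t_c) = (0.441/1.47) × 19.1 × e^(−0.441×0.5412) = 0.3000 × 19.1 × 0.7877 = 4.513 mg/L.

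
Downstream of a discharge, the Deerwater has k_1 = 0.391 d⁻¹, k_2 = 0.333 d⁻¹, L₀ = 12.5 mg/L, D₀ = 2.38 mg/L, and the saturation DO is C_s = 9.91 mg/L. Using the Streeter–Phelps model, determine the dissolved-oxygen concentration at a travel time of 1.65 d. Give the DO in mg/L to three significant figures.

DO ≈ 4.10 mg/L

k_1 L₀/(k_2−k_1) = 0.391×12.5/(0.333−0.391) = 4.888/-0.05800 = -84.27 mg/L.
e^(−k_1 t) = e^(−0.391×1.650) = 0.5246; e^(−k_2 t) = e^(−0.333×1.650) = 0.5773.
D = -84.27 × (0.5246 − 0.5773) + 2.38 × 0.5773 = 4.439 + 1.374 = 5.813 mg/L.
DO = C_s − D = 9.91 − 5.813 = 4.097 mg/L.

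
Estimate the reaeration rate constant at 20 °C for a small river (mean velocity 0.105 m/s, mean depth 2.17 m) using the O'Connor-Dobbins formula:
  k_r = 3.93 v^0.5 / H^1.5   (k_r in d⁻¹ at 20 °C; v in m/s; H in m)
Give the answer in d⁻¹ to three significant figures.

k_r ≈ 0.398 d⁻¹

k_r = 3.93 × 0.105^0.5 / 2.17^1.5 = 3.93 × 0.3240 / 3.197 = 0.3984 d⁻¹.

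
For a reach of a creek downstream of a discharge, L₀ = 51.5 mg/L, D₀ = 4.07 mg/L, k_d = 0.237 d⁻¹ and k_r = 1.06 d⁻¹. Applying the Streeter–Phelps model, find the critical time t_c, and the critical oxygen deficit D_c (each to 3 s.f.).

t_c ≈ 1.43 d; D_c ≈ 8.20 mg/L

At the critical point dD/dt = 0, so k_d L₀ e^(−k_d t) = k_r D. Substituting D(t) from the Streeter–Phelps equation and solving for t gives
t_c = ln[(k_r/k_d)(1 − D₀(k_r−k_d)/(k_d L₀))] / (k_r−k_d).
Here k_r−k_d = 0.8230 d⁻¹ and 1 − D₀(k_r−k_d)/(k_d L₀) = 1 − 4.07×0.8230/(0.237×51.5) = 0.7256, so
t_c = ln(4.473 × 0.7256) / 0.8230 = 1.177 / 0.8230 = 1.430 d.
D_c = (k_d/k_r) L₀ e^(−k_d t_c) = (0.237/1.06) × 51.5 × e^(−0.237×1.430) = 0.2236 × 51.5 × 0.7125 = 8.204 mg/L.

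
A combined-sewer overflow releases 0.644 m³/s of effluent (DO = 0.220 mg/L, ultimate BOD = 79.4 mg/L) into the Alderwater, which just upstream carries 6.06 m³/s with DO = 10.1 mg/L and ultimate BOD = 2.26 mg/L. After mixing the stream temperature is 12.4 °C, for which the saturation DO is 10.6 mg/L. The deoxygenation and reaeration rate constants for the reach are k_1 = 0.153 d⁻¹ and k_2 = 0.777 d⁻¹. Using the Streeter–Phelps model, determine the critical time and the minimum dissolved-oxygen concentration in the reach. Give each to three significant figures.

Mixed DO = (6.06×10.1 + 0.644×0.220)/(6.06+0.644) = 61.35/6.704 = 9.151 mg/L.
Mixed L₀ = (6.06×2.26 + 0.644×79.4)/(6.704) = 64.83/6.704 = 9.670 mg/L.
Initial deficit D₀ = C_s − DO₀ = 10.6 − 9.151 = 1.449 mg/L.
t_c = (1/0.6240) ln[(0.777/0.153)(1 − 1.449×0.6240/(0.153×9.670))] = 1.603 × ln(1.975) = 1.090 d.
D_c = (0.153/0.777) × 9.670 × e^(−0.153×1.090) = 0.1969 × 9.670 × 0.8463 = 1.612 mg/L.
Minimum DO = 10.6 − 1.612 = 8.988 mg/L.

t_c ≈ 1.09 d; minimum DO ≈ 8.99 mg/L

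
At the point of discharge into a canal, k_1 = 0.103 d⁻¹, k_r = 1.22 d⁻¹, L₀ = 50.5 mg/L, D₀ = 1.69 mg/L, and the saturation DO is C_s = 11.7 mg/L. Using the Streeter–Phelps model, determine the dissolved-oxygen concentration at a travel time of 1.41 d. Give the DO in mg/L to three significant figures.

DO ≈ 8.20 mg/L

k_1 L₀/(k_r−k_1) = 0.103×50.5/(1.22−0.103) = 5.201/1.117 = 4.657 mg/L.
e^(−k_1 t) = e^(−0.103×1.410) = 0.8648; e^(−k_r t) = e^(−1.22×1.410) = 0.1790.
D = 4.657 × (0.8648 − 0.1790) + 1.69 × 0.1790 = 3.194 + 0.3026 = 3.496 mg/L.
DO = C_s − D = 11.7 − 3.496 = 8.204 mg/L.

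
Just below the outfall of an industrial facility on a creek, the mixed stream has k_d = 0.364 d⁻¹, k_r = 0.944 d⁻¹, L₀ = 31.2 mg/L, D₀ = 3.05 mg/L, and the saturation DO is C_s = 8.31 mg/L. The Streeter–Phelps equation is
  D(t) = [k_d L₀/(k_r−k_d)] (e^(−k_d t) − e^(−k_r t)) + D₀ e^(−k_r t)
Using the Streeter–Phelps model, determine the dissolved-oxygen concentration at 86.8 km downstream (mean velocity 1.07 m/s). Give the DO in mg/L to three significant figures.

Travel time t = x/v = 86.8 km / (1.07 m/s) = 86800 m / 1.07 m/s = 81120 s = 0.9389 d.
k_d L₀/(k_r−k_d) = 0.364×31.2/(0.944−0.364) = 11.36/0.5800 = 19.58 mg/L.
e^(−k_d t) = e^(−0.364×0.9389) = 0.7105; e^(−k_r t) = e^(−0.944×0.9389) = 0.4122.
D = 19.58 × (0.7105 − 0.4122) + 3.05 × 0.4122 = 5.842 + 1.257 = 7.099 mg/L.
DO = C_s − D = 8.31 − 7.099 = 1.211 mg/L.

DO ≈ 1.21 mg/L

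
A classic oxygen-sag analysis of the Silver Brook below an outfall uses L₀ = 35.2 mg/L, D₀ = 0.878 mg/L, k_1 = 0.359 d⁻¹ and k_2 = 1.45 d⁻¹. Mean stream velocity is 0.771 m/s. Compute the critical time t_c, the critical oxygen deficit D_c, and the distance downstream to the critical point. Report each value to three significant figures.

t_c ≈ 1.21 d; D_c ≈ 5.65 mg/L; x_c ≈ 80.4 km

At the critical point dD/dt = 0, so k_1 L₀ e^(−k_1 t) = k_2 D. Substituting D(t) from the Streeter–Phelps equation and solving for t gives
t_c = ln[(k_2/k_1)(1 − D₀(k_2−k_1)/(k_1 L₀))] / (k_2−k_1).
Here k_2−k_1 = 1.091 d⁻¹ and 1 − D₀(k_2−k_1)/(k_1 L₀) = 1 − 0.878×1.091/(0.359×35.2) = 0.9242, so
t_c = ln(4.039 × 0.9242) / 1.091 = 1.317 / 1.091 = 1.207 d.
L(t_c) = L₀ e^(−k_1 t_c) = 35.2 × 0.6483 = 22.82 mg/L, and at the critical point k_2 D_c = k_1 L, so D_c = (0.359/1.45) × 22.82 = 5.650 mg/L.
x_c = v t_c = 0.771 m/s × 1.207 d × 86400 s/d = 80420 m ≈ 80.4 km.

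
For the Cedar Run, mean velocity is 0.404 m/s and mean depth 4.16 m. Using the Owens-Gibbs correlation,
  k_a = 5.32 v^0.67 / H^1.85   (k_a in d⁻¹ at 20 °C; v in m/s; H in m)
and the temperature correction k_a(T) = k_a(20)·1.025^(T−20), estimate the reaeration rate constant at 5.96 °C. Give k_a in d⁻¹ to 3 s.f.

k_a(20) = 5.32 × 0.404^0.67 / 4.16^1.85 = 5.32 × 0.5448 / 13.97 = 0.2074 d⁻¹.
k_a(5.96) = 0.2074 × 1.025^(5.96−20) = 0.2074 × 0.7070 = 0.1467 d⁻¹.

k_a ≈ 0.147 d⁻¹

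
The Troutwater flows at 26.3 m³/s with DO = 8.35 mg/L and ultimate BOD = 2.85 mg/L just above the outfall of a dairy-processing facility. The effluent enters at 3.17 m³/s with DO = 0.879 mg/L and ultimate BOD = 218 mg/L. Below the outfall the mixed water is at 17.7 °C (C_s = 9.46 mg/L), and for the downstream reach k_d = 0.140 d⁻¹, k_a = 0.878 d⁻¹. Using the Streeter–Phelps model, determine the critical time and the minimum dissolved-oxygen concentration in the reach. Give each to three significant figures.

Mixed DO = (26.3×8.35 + 3.17×0.879)/(26.3+3.17) = 222.4/29.47 = 7.546 mg/L.
Mixed L₀ = (26.3×2.85 + 3.17×218)/(29.47) = 766.0/29.47 = 25.99 mg/L.
Initial deficit D₀ = C_s − DO₀ = 9.46 − 7.546 = 1.914 mg/L.
t_c = (1/0.7380) ln[(0.878/0.140)(1 − 1.914×0.7380/(0.140×25.99))] = 1.355 × ln(3.838) = 1.822 d.
D_c = (0.140/0.878) × 25.99 × e^(−0.140×1.822) = 0.1595 × 25.99 × 0.7748 = 3.211 mg/L.
Minimum DO = 9.46 − 3.211 = 6.249 mg/L.

t_c ≈ 1.82 d; minimum DO ≈ 6.25 mg/L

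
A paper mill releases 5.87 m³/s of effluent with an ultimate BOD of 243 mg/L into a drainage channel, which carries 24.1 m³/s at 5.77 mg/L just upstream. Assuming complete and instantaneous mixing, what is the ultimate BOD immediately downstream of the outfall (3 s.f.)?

52.2 mg/L

Flow-weighted mixing: C = (Q_r C_r + Q_w C_w)/(Q_r + Q_w)
= (24.1×5.77 + 5.87×243)/(24.1 + 5.87) = 1565/29.97 = 52.23 mg/L.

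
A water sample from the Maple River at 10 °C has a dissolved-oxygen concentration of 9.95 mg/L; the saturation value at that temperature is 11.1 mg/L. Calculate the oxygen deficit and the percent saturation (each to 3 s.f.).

D ≈ 1.15 mg/L; 89.6 % saturation

D = C_s − C = 11.1 − 9.95 = 1.15 mg/L.
% saturation = 9.95/11.1 × 100 = 89.6 %.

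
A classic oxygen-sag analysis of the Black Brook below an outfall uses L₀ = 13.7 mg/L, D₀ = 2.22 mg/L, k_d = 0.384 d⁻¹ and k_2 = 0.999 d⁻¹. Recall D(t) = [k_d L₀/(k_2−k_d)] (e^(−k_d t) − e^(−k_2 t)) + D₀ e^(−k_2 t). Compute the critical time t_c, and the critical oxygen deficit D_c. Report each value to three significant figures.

t_c ≈ 1.07 d; D_c ≈ 3.50 mg/L

t_c = [1/(k_2−k_d)] ln[(k_2/k_d)(1 − D₀(k_2−k_d)/(k_d L₀))]
= [1/(0.999−0.384)] ln[(0.999/0.384)(1 − 2.22×0.6150/(0.384×13.7))]
= (1/0.6150) ln[2.602 × 0.7405] = 1.626 × ln(1.926) = 1.626 × 0.6557 = 1.066 d.
L(t_c) = L₀ e^(−k_d t_c) = 13.7 × 0.6641 = 9.098 mg/L, and at the critical point k_2 D_c = k_d L, so D_c = (0.384/0.999) × 9.098 = 3.497 mg/L.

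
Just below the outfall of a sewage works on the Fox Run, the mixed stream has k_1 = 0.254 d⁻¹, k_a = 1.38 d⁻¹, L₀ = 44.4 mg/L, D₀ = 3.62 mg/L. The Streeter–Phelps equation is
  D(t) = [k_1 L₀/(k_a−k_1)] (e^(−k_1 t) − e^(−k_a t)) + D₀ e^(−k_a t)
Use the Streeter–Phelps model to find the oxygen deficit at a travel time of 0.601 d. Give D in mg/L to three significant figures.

D ≈ 5.81 mg/L

k_1 L₀/(k_a−k_1) = 0.254×44.4/(1.38−0.254) = 11.28/1.126 = 10.02 mg/L.
e^(−k_1 t) = e^(−0.254×0.6010) = 0.8584; e^(−k_a t) = e^(−1.38×0.6010) = 0.4363.
D = 10.02 × (0.8584 − 0.4363) + 3.62 × 0.4363 = 4.228 + 1.579 = 5.807 mg/L.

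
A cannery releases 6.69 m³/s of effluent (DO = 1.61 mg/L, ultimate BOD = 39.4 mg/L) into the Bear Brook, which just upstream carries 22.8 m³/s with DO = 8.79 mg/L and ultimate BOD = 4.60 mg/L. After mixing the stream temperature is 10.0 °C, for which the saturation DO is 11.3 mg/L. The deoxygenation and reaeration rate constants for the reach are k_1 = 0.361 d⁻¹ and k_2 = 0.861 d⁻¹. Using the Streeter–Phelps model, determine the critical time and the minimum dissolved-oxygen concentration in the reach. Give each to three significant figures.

t_c ≈ 0.511 d; minimum DO ≈ 6.94 mg/L

Mixed DO = (22.8×8.79 + 6.69×1.61)/(22.8+6.69) = 211.2/29.49 = 7.161 mg/L.
Mixed L₀ = (22.8×4.60 + 6.69×39.4)/(29.49) = 368.5/29.49 = 12.49 mg/L.
Initial deficit D₀ = C_s − DO₀ = 11.3 − 7.161 = 4.139 mg/L.
t_c = (1/0.5000) ln[(0.861/0.361)(1 − 4.139×0.5000/(0.361×12.49))] = 2.000 × ln(1.291) = 0.5105 d.
D_c = (0.361/0.861) × 12.49 × e^(−0.361×0.5105) = 0.4193 × 12.49 × 0.8317 = 4.357 mg/L.
Minimum DO = 11.3 − 4.357 = 6.943 mg/L.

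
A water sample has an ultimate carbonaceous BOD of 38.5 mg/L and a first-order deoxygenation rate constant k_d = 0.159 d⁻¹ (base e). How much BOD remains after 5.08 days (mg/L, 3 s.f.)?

L ≈ 17.2 mg/L

L_t = L₀ e^(−k_d t) = 38.5 × e^(−0.159×5.08) = 38.5 × 0.4459 = 17.17 mg/L.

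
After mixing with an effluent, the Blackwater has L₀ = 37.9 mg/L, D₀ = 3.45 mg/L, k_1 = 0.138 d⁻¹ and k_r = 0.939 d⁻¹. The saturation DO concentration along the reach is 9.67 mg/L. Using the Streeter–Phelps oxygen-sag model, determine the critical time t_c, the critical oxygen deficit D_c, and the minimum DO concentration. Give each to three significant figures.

t_c ≈ 1.46 d; D_c ≈ 4.56 mg/L; min DO ≈ 5.11 mg/L

With k_r/k_1 = 6.804 and 1 − D₀(k_r−k_1)/(k_1 L₀) = 0.4716,
t_c = ln(6.804 × 0.4716) / (0.939 − 0.138) = ln(3.209) / 0.8010 = 1.166/0.8010 = 1.456 d.
D_c = (k_1/k_r) L₀ e^(−k_1 t_c) = (0.138/0.939) × 37.9 × e^(−0.138×1.456) = 0.1470 × 37.9 × 0.8180 = 4.556 mg/L.
Minimum DO = C_s − D_c = 9.67 − 4.556 = 5.114 mg/L.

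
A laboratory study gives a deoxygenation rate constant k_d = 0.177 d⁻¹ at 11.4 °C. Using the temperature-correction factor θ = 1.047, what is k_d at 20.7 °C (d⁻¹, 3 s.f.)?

k_d(T₂) = k_d(T₁) · θ^(T₂−T₁) = 0.177 × 1.047^(20.7−11.4)
= 0.177 × 1.047^9.30 = 0.177 × 1.533 = 0.2713 d⁻¹.

k_d ≈ 0.271 d⁻¹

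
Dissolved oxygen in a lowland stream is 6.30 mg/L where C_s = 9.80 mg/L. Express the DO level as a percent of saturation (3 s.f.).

% saturation = C/C_s × 100 = 6.30/9.80 × 100 = 64.3 %.

64.3 % saturation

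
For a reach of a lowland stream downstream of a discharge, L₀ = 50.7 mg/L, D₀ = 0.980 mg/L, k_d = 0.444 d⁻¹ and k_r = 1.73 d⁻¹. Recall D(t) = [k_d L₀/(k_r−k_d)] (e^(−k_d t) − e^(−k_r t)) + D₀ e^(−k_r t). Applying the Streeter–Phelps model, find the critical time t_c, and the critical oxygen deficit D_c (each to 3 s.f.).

At the critical point dD/dt = 0, so k_d L₀ e^(−k_d t) = k_r D. Substituting D(t) from the Streeter–Phelps equation and solving for t gives
t_c = ln[(k_r/k_d)(1 − D₀(k_r−k_d)/(k_d L₀))] / (k_r−k_d).
Here k_r−k_d = 1.286 d⁻¹ and 1 − D₀(k_r−k_d)/(k_d L₀) = 1 − 0.980×1.286/(0.444×50.7) = 0.9440, so
t_c = ln(3.896 × 0.9440) / 1.286 = 1.302 / 1.286 = 1.013 d.
L(t_c) = L₀ e^(−k_d t_c) = 50.7 × 0.6378 = 32.34 mg/L, and at the critical point k_r D_c = k_d L, so D_c = (0.444/1.73) × 32.34 = 8.300 mg/L.

t_c ≈ 1.01 d; D_c ≈ 8.30 mg/L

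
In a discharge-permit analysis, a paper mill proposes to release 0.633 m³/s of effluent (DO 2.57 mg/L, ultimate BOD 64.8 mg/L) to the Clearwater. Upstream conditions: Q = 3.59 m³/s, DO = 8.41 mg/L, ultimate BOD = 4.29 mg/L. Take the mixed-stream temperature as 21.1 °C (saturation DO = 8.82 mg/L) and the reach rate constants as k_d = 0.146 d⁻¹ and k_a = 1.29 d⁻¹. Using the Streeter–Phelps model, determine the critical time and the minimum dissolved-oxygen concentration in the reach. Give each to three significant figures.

t_c ≈ 0.679 d; minimum DO ≈ 7.45 mg/L

Mixed DO = (3.59×8.41 + 0.633×2.57)/(3.59+0.633) = 31.82/4.223 = 7.535 mg/L.
Mixed L₀ = (3.59×4.29 + 0.633×64.8)/(4.223) = 56.42/4.223 = 13.36 mg/L.
Initial deficit D₀ = C_s − DO₀ = 8.82 − 7.535 = 1.285 mg/L.
t_c = (1/1.144) ln[(1.29/0.146)(1 − 1.285×1.144/(0.146×13.36))] = 0.8741 × ln(2.175) = 0.6791 d.
D_c = (0.146/1.29) × 13.36 × e^(−0.146×0.6791) = 0.1132 × 13.36 × 0.9056 = 1.369 mg/L.
Minimum DO = 8.82 − 1.369 = 7.451 mg/L.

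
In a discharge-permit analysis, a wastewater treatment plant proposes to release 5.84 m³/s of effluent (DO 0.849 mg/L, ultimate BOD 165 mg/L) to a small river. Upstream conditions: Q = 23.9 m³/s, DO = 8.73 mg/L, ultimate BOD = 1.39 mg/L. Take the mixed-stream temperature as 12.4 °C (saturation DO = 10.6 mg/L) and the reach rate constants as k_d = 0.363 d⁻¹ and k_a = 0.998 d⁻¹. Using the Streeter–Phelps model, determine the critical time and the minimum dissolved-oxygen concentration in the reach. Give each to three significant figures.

t_c ≈ 1.28 d; minimum DO ≈ 2.95 mg/L

Mixed DO = (23.9×8.73 + 5.84×0.849)/(23.9+5.84) = 213.6/29.74 = 7.182 mg/L.
Mixed L₀ = (23.9×1.39 + 5.84×165)/(29.74) = 996.8/29.74 = 33.52 mg/L.
Initial deficit D₀ = C_s − DO₀ = 10.6 − 7.182 = 3.418 mg/L.
t_c = (1/0.6350) ln[(0.998/0.363)(1 − 3.418×0.6350/(0.363×33.52))] = 1.575 × ln(2.259) = 1.283 d.
D_c = (0.363/0.998) × 33.52 × e^(−0.363×1.283) = 0.3637 × 33.52 × 0.6276 = 7.651 mg/L.
Minimum DO = 10.6 − 7.651 = 2.949 mg/L.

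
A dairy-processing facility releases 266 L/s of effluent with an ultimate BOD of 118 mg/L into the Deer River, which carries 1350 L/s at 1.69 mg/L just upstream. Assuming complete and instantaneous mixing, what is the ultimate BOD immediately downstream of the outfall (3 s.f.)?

20.8 mg/L

Flow-weighted mixing: C = (Q_r C_r + Q_w C_w)/(Q_r + Q_w)
= (1350×1.69 + 266×118)/(1350 + 266) = 33670/1616 = 20.84 mg/L.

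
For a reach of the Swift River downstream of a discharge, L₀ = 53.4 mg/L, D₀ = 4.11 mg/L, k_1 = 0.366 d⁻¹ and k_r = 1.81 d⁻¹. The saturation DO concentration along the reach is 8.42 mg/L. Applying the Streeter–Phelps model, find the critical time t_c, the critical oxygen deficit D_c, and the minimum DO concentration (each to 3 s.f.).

t_c ≈ 0.856 d; D_c ≈ 7.89 mg/L; min DO ≈ 0.527 mg/L

t_c = [1/(k_r−k_1)] ln[(k_r/k_1)(1 − D₀(k_r−k_1)/(k_1 L₀))]
= [1/(1.81−0.366)] ln[(1.81/0.366)(1 − 4.11×1.444/(0.366×53.4))]
= (1/1.444) ln[4.945 × 0.6963] = 0.6925 × ln(3.444) = 0.6925 × 1.237 = 0.8563 d.
L(t_c) = L₀ e^(−k_1 t_c) = 53.4 × 0.7309 = 39.03 mg/L, and at the critical point k_r D_c = k_1 L, so D_c = (0.366/1.81) × 39.03 = 7.893 mg/L.
Minimum DO = C_s − D_c = 8.42 − 7.893 = 0.5272 mg/L.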